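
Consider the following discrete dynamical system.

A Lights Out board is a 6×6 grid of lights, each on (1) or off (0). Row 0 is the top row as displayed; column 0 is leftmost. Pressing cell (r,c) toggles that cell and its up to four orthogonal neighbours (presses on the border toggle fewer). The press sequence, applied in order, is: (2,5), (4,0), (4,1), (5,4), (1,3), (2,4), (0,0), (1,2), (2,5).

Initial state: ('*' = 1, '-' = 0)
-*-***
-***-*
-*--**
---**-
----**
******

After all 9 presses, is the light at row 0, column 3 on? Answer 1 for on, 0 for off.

k=0  -*-***
-***-*
-*--**
---**-
----**
******
k=1  -*-***
-***--
-*----
---***
----**
******
k=2  -*-***
-***--
-*----
*--***
**--**
-*****
k=3  -*-***
-***--
-*----
**-***
--*-**
--****
k=4  -*-***
-***--
-*----
**-***
--*--*
--*---
k=5  -*--**
-*--*-
-*-*--
**-***
--*--*
--*---
k=6  -*--**
-*----
-*--**
**-*-*
--*--*
--*---
k=7  *---**
**----
-*--**
**-*-*
--*--*
--*---
k=8  *-*-**
*-**--
-**-**
**-*-*
--*--*
--*---
k=9  *-*-**
*-**-*
-**---
**-*--
--*--*
--*---

0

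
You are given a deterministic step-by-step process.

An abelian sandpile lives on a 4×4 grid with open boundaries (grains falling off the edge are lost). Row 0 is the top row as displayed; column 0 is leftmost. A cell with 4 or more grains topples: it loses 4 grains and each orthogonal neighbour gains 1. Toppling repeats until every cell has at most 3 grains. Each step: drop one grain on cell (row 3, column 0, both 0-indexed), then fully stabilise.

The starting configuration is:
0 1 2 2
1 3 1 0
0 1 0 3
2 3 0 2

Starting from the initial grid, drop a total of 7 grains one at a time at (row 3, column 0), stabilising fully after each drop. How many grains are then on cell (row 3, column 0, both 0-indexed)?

2

step 0: 0 1 2 2
1 3 1 0
0 1 0 3
2 3 0 2
step 1: 0 1 2 2
1 3 1 0
0 1 0 3
3 3 0 2
step 2: 0 1 2 2
1 3 1 0
1 2 0 3
1 0 1 2
step 3: 0 1 2 2
1 3 1 0
1 2 0 3
2 0 1 2
step 4: 0 1 2 2
1 3 1 0
1 2 0 3
3 0 1 2
step 5: 0 1 2 2
1 3 1 0
2 2 0 3
0 1 1 2
step 6: 0 1 2 2
1 3 1 0
2 2 0 3
1 1 1 2
step 7: 0 1 2 2
1 3 1 0
2 2 0 3
2 1 1 2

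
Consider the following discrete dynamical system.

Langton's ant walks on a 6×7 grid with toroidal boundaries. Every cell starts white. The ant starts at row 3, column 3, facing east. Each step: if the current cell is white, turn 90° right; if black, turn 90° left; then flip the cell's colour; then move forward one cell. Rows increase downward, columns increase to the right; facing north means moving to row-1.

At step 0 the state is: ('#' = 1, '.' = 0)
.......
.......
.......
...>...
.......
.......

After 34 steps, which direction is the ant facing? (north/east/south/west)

k=0  .......
.......
.......
...>...
.......
.......
k=1  .......
.......
.......
...#...
...v...
.......
k=2  .......
.......
.......
...#...
..<#...
.......
k=3  .......
.......
.......
..^#...
..##...
.......
k=4  .......
.......
.......
..#>...
..##...
.......
k=5  .......
.......
...^...
..#....
..##...
.......
k=6  .......
.......
...#>..
..#....
..##...
.......
k=7  .......
.......
...##..
..#.v..
..##...
.......
k=8  .......
.......
...##..
..#<#..
..##...
.......
k=9  .......
.......
...^#..
..###..
..##...
.......
k=10  .......
.......
..<.#..
..###..
..##...
.......
k=11  .......
..^....
..#.#..
..###..
..##...
.......
k=12  .......
..#>...
..#.#..
..###..
..##...
.......
k=13  .......
..##...
..#v#..
..###..
..##...
.......
k=14  .......
..##...
..<##..
..###..
..##...
.......
k=15  .......
..##...
...##..
..v##..
..##...
.......
k=16  .......
..##...
...##..
...>#..
..##...
.......
k=17  .......
..##...
...^#..
....#..
..##...
.......
k=18  .......
..##...
..<.#..
....#..
..##...
.......
k=19  .......
..^#...
..#.#..
....#..
..##...
.......
k=20  .......
.<.#...
..#.#..
....#..
..##...
.......
k=21  .^.....
.#.#...
..#.#..
....#..
..##...
.......
k=22  .#>....
.#.#...
..#.#..
....#..
..##...
.......
k=23  .##....
.#v#...
..#.#..
....#..
..##...
.......
k=24  .##....
.<##...
..#.#..
....#..
..##...
.......
k=25  .##....
..##...
.v#.#..
....#..
..##...
.......
k=26  .##....
..##...
<##.#..
....#..
..##...
.......
k=27  .##....
^.##...
###.#..
....#..
..##...
.......
k=28  .##....
#>##...
###.#..
....#..
..##...
.......
k=29  .##....
####...
#v#.#..
....#..
..##...
.......
k=30  .##....
####...
#.>.#..
....#..
..##...
.......
k=31  .##....
##^#...
#...#..
....#..
..##...
.......
k=32  .##....
#<.#...
#...#..
....#..
..##...
.......
k=33  .##....
#..#...
#v..#..
....#..
..##...
.......
k=34  .##....
#..#...
<#..#..
....#..
..##...
.......

west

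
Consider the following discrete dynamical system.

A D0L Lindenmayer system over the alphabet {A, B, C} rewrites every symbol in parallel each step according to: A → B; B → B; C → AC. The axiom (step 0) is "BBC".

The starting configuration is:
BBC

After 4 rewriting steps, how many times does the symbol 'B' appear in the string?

step 0: BBC
step 1: BBAC
step 2: BBBAC
step 3: BBBBAC
step 4: BBBBBAC

5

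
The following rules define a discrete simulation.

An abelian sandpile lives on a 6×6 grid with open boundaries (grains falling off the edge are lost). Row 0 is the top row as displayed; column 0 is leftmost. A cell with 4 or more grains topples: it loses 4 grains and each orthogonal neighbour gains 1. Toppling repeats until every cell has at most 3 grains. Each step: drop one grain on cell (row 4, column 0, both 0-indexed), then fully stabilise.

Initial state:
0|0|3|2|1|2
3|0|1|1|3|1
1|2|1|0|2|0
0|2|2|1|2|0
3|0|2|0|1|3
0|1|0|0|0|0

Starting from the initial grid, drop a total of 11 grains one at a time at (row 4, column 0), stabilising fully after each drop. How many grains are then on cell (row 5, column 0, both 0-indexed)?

3

[0] 0|0|3|2|1|2
3|0|1|1|3|1
1|2|1|0|2|0
0|2|2|1|2|0
3|0|2|0|1|3
0|1|0|0|0|0
[1] 0|0|3|2|1|2
3|0|1|1|3|1
1|2|1|0|2|0
1|2|2|1|2|0
0|1|2|0|1|3
1|1|0|0|0|0
[2] 0|0|3|2|1|2
3|0|1|1|3|1
1|2|1|0|2|0
1|2|2|1|2|0
1|1|2|0|1|3
1|1|0|0|0|0
[3] 0|0|3|2|1|2
3|0|1|1|3|1
1|2|1|0|2|0
1|2|2|1|2|0
2|1|2|0|1|3
1|1|0|0|0|0
[4] 0|0|3|2|1|2
3|0|1|1|3|1
1|2|1|0|2|0
1|2|2|1|2|0
3|1|2|0|1|3
1|1|0|0|0|0
[5] 0|0|3|2|1|2
3|0|1|1|3|1
1|2|1|0|2|0
2|2|2|1|2|0
0|2|2|0|1|3
2|1|0|0|0|0
[6] 0|0|3|2|1|2
3|0|1|1|3|1
1|2|1|0|2|0
2|2|2|1|2|0
1|2|2|0|1|3
2|1|0|0|0|0
[7] 0|0|3|2|1|2
3|0|1|1|3|1
1|2|1|0|2|0
2|2|2|1|2|0
2|2|2|0|1|3
2|1|0|0|0|0
[8] 0|0|3|2|1|2
3|0|1|1|3|1
1|2|1|0|2|0
2|2|2|1|2|0
3|2|2|0|1|3
2|1|0|0|0|0
[9] 0|0|3|2|1|2
3|0|1|1|3|1
1|2|1|0|2|0
3|2|2|1|2|0
0|3|2|0|1|3
3|1|0|0|0|0
[10] 0|0|3|2|1|2
3|0|1|1|3|1
1|2|1|0|2|0
3|2|2|1|2|0
1|3|2|0|1|3
3|1|0|0|0|0
[11] 0|0|3|2|1|2
3|0|1|1|3|1
1|2|1|0|2|0
3|2|2|1|2|0
2|3|2|0|1|3
3|1|0|0|0|0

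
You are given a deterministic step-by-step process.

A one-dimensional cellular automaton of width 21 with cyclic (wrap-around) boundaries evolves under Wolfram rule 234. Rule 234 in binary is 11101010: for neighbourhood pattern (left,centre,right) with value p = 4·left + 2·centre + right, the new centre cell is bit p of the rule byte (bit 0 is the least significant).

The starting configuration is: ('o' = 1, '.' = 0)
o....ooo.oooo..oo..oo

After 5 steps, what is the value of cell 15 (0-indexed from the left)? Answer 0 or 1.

t=0: o....ooo.oooo..oo..oo
t=1: o...ooooooooo.ooo.ooo
t=2: o..oooooooooooooooooo
t=3: o.ooooooooooooooooooo
t=4: ooooooooooooooooooooo
t=5: ooooooooooooooooooooo

1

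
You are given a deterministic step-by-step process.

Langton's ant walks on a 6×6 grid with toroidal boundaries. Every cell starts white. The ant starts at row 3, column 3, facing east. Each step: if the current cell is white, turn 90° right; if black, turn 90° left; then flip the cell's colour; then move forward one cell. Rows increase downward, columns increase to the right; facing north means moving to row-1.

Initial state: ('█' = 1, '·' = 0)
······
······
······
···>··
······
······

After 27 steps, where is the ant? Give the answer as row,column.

[0] ······
······
······
···>··
······
······
[1] ······
······
······
···█··
···v··
······
[2] ······
······
······
···█··
··<█··
······
[3] ······
······
······
··^█··
··██··
······
[4] ······
······
······
··█>··
··██··
······
[5] ······
······
···^··
··█···
··██··
······
[6] ······
······
···█>·
··█···
··██··
······
[7] ······
······
···██·
··█·v·
··██··
······
[8] ······
······
···██·
··█<█·
··██··
······
[9] ······
······
···^█·
··███·
··██··
······
[10] ······
······
··<·█·
··███·
··██··
······
[11] ······
··^···
··█·█·
··███·
··██··
······
[12] ······
··█>··
··█·█·
··███·
··██··
······
[13] ······
··██··
··█v█·
··███·
··██··
······
[14] ······
··██··
··<██·
··███·
··██··
······
[15] ······
··██··
···██·
··v██·
··██··
······
[16] ······
··██··
···██·
···>█·
··██··
······
[17] ······
··██··
···^█·
····█·
··██··
······
[18] ······
··██··
··<·█·
····█·
··██··
······
[19] ······
··^█··
··█·█·
····█·
··██··
······
[20] ······
·<·█··
··█·█·
····█·
··██··
······
[21] ·^····
·█·█··
··█·█·
····█·
··██··
······
[22] ·█>···
·█·█··
··█·█·
····█·
··██··
······
[23] ·██···
·█v█··
··█·█·
····█·
··██··
······
[24] ·██···
·<██··
··█·█·
····█·
··██··
······
[25] ·██···
··██··
·v█·█·
····█·
··██··
······
[26] ·██···
··██··
<██·█·
····█·
··██··
······
[27] ·██···
^·██··
███·█·
····█·
··██··
······

1,0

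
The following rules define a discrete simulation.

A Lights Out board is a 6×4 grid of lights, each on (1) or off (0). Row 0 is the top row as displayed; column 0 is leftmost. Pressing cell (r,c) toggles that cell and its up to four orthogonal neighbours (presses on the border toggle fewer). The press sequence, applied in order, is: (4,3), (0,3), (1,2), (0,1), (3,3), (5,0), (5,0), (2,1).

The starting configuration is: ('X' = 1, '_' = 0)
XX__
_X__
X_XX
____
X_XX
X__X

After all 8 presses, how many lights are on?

10

step 0: XX__
_X__
X_XX
____
X_XX
X__X
step 1: XX__
_X__
X_XX
___X
X___
X___
step 2: XXXX
_X_X
X_XX
___X
X___
X___
step 3: XX_X
__X_
X__X
___X
X___
X___
step 4: __XX
_XX_
X__X
___X
X___
X___
step 5: __XX
_XX_
X___
__X_
X__X
X___
step 6: __XX
_XX_
X___
__X_
___X
_X__
step 7: __XX
_XX_
X___
__X_
X__X
X___
step 8: __XX
__X_
_XX_
_XX_
X__X
X___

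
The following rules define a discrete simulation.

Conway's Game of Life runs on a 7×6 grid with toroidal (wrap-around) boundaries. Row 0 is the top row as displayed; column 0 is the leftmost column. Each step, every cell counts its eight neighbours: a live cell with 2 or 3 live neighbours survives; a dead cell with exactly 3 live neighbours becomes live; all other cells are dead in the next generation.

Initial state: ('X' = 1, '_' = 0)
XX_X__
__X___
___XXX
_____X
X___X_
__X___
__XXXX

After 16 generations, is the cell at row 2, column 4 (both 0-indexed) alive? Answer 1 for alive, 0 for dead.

0

0) XX_X__
__X___
___XXX
_____X
X___X_
__X___
__XXXX
1) XX___X
XXX__X
___XXX
X__X__
_____X
_XX___
X___XX
2) __X___
__XX__
___X__
X__X__
XXX___
_X__X_
__X_X_
3) _XX___
__XX__
___XX_
X__X__
X_XX_X
X____X
_XX___
4) ______
_X__X_
____X_
XX____
__XX__
___XXX
__X___
5) ______
______
XX___X
_XXX__
XXXX_X
____X_
___XX_
6) ______
X_____
XX____
___X__
X____X
XX____
___XX_
7) ______
XX____
XX____
_X___X
XX___X
XX__X_
______
8) ______
XX____
__X__X
__X__X
__X_X_
_X____
______
9) ______
XX____
__X__X
_XX_XX
_XXX__
______
______
10) ______
XX____
__XXXX
____XX
XX_XX_
__X___
______
11) ______
XXXXXX
_XXX__
_X____
XXXXX_
_XXX__
______
12) XXXXXX
X___XX
_____X
____X_
X___X_
X___X_
__X___
13) __X___
__X___
X_____
____X_
___XX_
_X_X__
__X___
14) _XXX__
_X____
______
___XXX
__XXX_
___XX_
_XXX__
15) X__X__
_X____
____X_
__X__X
__X___
_X____
_X____
16) XXX___
______
______
___X__
_XX___
_XX___
XXX___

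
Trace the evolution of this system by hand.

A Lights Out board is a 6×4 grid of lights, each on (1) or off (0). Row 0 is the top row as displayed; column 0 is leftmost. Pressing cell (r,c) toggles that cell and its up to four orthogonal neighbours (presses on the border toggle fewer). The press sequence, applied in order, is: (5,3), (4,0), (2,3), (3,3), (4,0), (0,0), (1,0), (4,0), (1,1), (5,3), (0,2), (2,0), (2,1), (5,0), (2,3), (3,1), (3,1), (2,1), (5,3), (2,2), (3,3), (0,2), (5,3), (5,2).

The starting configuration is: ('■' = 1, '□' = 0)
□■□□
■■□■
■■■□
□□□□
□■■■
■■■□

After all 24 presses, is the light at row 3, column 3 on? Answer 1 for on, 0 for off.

[0] □■□□
■■□■
■■■□
□□□□
□■■■
■■■□
[1] □■□□
■■□■
■■■□
□□□□
□■■□
■■□■
[2] □■□□
■■□■
■■■□
■□□□
■□■□
□■□■
[3] □■□□
■■□□
■■□■
■□□■
■□■□
□■□■
[4] □■□□
■■□□
■■□□
■□■□
■□■■
□■□■
[5] □■□□
■■□□
■■□□
□□■□
□■■■
■■□■
[6] ■□□□
□■□□
■■□□
□□■□
□■■■
■■□■
[7] □□□□
■□□□
□■□□
□□■□
□■■■
■■□■
[8] □□□□
■□□□
□■□□
■□■□
■□■■
□■□■
[9] □■□□
□■■□
□□□□
■□■□
■□■■
□■□■
[10] □■□□
□■■□
□□□□
■□■□
■□■□
□■■□
[11] □□■■
□■□□
□□□□
■□■□
■□■□
□■■□
[12] □□■■
■■□□
■■□□
□□■□
■□■□
□■■□
[13] □□■■
■□□□
□□■□
□■■□
■□■□
□■■□
[14] □□■■
■□□□
□□■□
□■■□
□□■□
■□■□
[15] □□■■
■□□■
□□□■
□■■■
□□■□
■□■□
[16] □□■■
■□□■
□■□■
■□□■
□■■□
■□■□
[17] □□■■
■□□■
□□□■
□■■■
□□■□
■□■□
[18] □□■■
■■□■
■■■■
□□■■
□□■□
■□■□
[19] □□■■
■■□■
■■■■
□□■■
□□■■
■□□■
[20] □□■■
■■■■
■□□□
□□□■
□□■■
■□□■
[21] □□■■
■■■■
■□□■
□□■□
□□■□
■□□■
[22] □■□□
■■□■
■□□■
□□■□
□□■□
■□□■
[23] □■□□
■■□■
■□□■
□□■□
□□■■
■□■□
[24] □■□□
■■□■
■□□■
□□■□
□□□■
■■□■

0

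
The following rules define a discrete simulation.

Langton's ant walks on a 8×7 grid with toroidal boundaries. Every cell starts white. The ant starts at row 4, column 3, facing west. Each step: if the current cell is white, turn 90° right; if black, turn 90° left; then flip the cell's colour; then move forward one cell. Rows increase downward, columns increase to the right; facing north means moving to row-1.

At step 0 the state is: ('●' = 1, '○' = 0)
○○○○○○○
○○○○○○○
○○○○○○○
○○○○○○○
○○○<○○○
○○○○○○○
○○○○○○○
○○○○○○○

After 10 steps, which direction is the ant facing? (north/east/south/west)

gen 0: ○○○○○○○
○○○○○○○
○○○○○○○
○○○○○○○
○○○<○○○
○○○○○○○
○○○○○○○
○○○○○○○
gen 1: ○○○○○○○
○○○○○○○
○○○○○○○
○○○^○○○
○○○●○○○
○○○○○○○
○○○○○○○
○○○○○○○
gen 2: ○○○○○○○
○○○○○○○
○○○○○○○
○○○●>○○
○○○●○○○
○○○○○○○
○○○○○○○
○○○○○○○
gen 3: ○○○○○○○
○○○○○○○
○○○○○○○
○○○●●○○
○○○●v○○
○○○○○○○
○○○○○○○
○○○○○○○
gen 4: ○○○○○○○
○○○○○○○
○○○○○○○
○○○●●○○
○○○<●○○
○○○○○○○
○○○○○○○
○○○○○○○
gen 5: ○○○○○○○
○○○○○○○
○○○○○○○
○○○●●○○
○○○○●○○
○○○v○○○
○○○○○○○
○○○○○○○
gen 6: ○○○○○○○
○○○○○○○
○○○○○○○
○○○●●○○
○○○○●○○
○○<●○○○
○○○○○○○
○○○○○○○
gen 7: ○○○○○○○
○○○○○○○
○○○○○○○
○○○●●○○
○○^○●○○
○○●●○○○
○○○○○○○
○○○○○○○
gen 8: ○○○○○○○
○○○○○○○
○○○○○○○
○○○●●○○
○○●>●○○
○○●●○○○
○○○○○○○
○○○○○○○
gen 9: ○○○○○○○
○○○○○○○
○○○○○○○
○○○●●○○
○○●●●○○
○○●v○○○
○○○○○○○
○○○○○○○
gen 10: ○○○○○○○
○○○○○○○
○○○○○○○
○○○●●○○
○○●●●○○
○○●○>○○
○○○○○○○
○○○○○○○

east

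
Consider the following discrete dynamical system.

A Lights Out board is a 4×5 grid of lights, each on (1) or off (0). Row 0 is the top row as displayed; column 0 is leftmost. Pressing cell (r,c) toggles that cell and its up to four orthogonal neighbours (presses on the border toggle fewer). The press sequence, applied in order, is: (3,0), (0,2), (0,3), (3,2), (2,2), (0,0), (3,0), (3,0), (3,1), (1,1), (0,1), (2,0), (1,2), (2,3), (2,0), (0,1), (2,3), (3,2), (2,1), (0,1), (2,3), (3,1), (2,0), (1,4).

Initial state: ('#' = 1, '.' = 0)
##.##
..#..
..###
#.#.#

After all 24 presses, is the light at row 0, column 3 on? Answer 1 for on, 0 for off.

t=0: ##.##
..#..
..###
#.#.#
t=1: ##.##
..#..
#.###
.##.#
t=2: #.#.#
.....
#.###
.##.#
t=3: #..#.
...#.
#.###
.##.#
t=4: #..#.
...#.
#..##
...##
t=5: #..#.
..##.
###.#
..###
t=6: .#.#.
#.##.
###.#
..###
t=7: .#.#.
#.##.
.##.#
#####
t=8: .#.#.
#.##.
###.#
..###
t=9: .#.#.
#.##.
#.#.#
##.##
t=10: ...#.
.#.#.
###.#
##.##
t=11: ####.
...#.
###.#
##.##
t=12: ####.
#..#.
..#.#
.#.##
t=13: ##.#.
###..
....#
.#.##
t=14: ##.#.
####.
..##.
.#..#
t=15: ##.#.
.###.
####.
##..#
t=16: ..##.
..##.
####.
##..#
t=17: ..##.
..#..
##..#
##.##
t=18: ..##.
..#..
###.#
#.#.#
t=19: ..##.
.##..
....#
###.#
t=20: ##.#.
..#..
....#
###.#
t=21: ##.#.
..##.
..##.
#####
t=22: ##.#.
..##.
.###.
...##
t=23: ##.#.
#.##.
#.##.
#..##
t=24: ##.##
#.#.#
#.###
#..##

1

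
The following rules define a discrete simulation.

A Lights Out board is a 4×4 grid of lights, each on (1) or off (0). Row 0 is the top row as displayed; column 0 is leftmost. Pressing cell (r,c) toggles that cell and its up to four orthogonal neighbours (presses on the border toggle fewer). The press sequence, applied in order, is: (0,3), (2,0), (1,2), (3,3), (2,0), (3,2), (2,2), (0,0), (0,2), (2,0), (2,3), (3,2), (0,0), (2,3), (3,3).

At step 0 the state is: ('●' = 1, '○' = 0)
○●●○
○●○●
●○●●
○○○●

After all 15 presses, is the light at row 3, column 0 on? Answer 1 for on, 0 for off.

[0] ○●●○
○●○●
●○●●
○○○●
[1] ○●○●
○●○○
●○●●
○○○●
[2] ○●○●
●●○○
○●●●
●○○●
[3] ○●●●
●○●●
○●○●
●○○●
[4] ○●●●
●○●●
○●○○
●○●○
[5] ○●●●
○○●●
●○○○
○○●○
[6] ○●●●
○○●●
●○●○
○●○●
[7] ○●●●
○○○●
●●○●
○●●●
[8] ●○●●
●○○●
●●○●
○●●●
[9] ●●○○
●○●●
●●○●
○●●●
[10] ●●○○
○○●●
○○○●
●●●●
[11] ●●○○
○○●○
○○●○
●●●○
[12] ●●○○
○○●○
○○○○
●○○●
[13] ○○○○
●○●○
○○○○
●○○●
[14] ○○○○
●○●●
○○●●
●○○○
[15] ○○○○
●○●●
○○●○
●○●●

1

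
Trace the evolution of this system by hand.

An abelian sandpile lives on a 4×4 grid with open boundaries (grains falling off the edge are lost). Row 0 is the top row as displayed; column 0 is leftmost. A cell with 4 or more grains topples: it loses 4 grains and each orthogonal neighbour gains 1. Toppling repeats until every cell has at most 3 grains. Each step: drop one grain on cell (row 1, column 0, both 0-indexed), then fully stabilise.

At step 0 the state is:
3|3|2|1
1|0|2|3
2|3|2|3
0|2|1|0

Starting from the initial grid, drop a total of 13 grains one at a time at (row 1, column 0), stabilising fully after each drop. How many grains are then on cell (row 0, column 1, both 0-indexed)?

2

k=0  3|3|2|1
1|0|2|3
2|3|2|3
0|2|1|0
k=1  3|3|2|1
2|0|2|3
2|3|2|3
0|2|1|0
k=2  3|3|2|1
3|0|2|3
2|3|2|3
0|2|1|0
k=3  1|0|3|1
1|2|2|3
3|3|2|3
0|2|1|0
k=4  1|0|3|1
2|2|2|3
3|3|2|3
0|2|1|0
k=5  1|0|3|1
3|2|2|3
3|3|2|3
0|2|1|0
k=6  2|1|3|1
2|0|3|3
1|1|3|3
1|3|1|0
k=7  2|1|3|1
3|0|3|3
1|1|3|3
1|3|1|0
k=8  3|1|3|1
0|1|3|3
2|1|3|3
1|3|1|0
k=9  3|1|3|1
1|1|3|3
2|1|3|3
1|3|1|0
k=10  3|1|3|1
2|1|3|3
2|1|3|3
1|3|1|0
k=11  3|1|3|1
3|1|3|3
2|1|3|3
1|3|1|0
k=12  0|2|3|1
1|2|3|3
3|1|3|3
1|3|1|0
k=13  0|2|3|1
2|2|3|3
3|1|3|3
1|3|1|0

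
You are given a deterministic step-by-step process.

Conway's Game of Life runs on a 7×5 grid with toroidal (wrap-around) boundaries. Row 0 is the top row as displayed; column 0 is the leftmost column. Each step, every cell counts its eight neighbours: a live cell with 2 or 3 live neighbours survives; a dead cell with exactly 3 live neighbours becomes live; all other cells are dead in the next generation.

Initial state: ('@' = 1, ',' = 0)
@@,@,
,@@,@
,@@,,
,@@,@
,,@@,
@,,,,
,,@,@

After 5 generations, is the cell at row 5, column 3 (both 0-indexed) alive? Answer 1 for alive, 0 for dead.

[0] @@,@,
,@@,@
,@@,,
,@@,@
,,@@,
@,,,,
,,@,@
[1] ,,,,,
,,,,@
,,,,,
@,,,,
@,@@@
,@@,@
,,@@@
[2] ,,,,@
,,,,,
,,,,,
@@,@,
,,@,,
,,,,,
@@@,@
[3] ,@,@@
,,,,,
,,,,,
,@@,,
,@@,,
@,@@,
@@,@@
[4] ,@,@,
,,,,,
,,,,,
,@@,,
@,,,,
,,,,,
,,,,,
[5] ,,,,,
,,,,,
,,,,,
,@,,,
,@,,,
,,,,,
,,,,,

0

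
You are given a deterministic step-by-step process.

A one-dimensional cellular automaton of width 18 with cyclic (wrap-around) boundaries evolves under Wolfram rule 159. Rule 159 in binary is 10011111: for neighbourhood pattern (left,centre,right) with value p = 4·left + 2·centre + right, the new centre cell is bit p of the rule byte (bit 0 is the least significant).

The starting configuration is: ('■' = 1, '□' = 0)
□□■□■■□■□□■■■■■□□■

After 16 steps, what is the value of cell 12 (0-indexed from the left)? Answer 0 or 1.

0) □□■□■■□■□□■■■■■□□■
1) ■■■□■□□■■■■■■■□■■■
2) ■■□□■■■■■■■■■□□■■■
3) ■□■■■■■■■■■■□■■■■■
4) □□■■■■■■■■■□□■■■■■
5) ■■■■■■■■■■□■■■■■■□
6) ■■■■■■■■■□□■■■■■□□
7) ■■■■■■■■□■■■■■■□■■
8) ■■■■■■■□□■■■■■□□■■
9) ■■■■■■□■■■■■■□■■■■
10) ■■■■■□□■■■■■□□■■■■
11) ■■■■□■■■■■■□■■■■■■
12) ■■■□□■■■■■□□■■■■■■
13) ■■□■■■■■■□■■■■■■■■
14) ■□□■■■■■□□■■■■■■■■
15) □■■■■■■□■■■■■■■■■■
16) □■■■■■□□■■■■■■■■■□

1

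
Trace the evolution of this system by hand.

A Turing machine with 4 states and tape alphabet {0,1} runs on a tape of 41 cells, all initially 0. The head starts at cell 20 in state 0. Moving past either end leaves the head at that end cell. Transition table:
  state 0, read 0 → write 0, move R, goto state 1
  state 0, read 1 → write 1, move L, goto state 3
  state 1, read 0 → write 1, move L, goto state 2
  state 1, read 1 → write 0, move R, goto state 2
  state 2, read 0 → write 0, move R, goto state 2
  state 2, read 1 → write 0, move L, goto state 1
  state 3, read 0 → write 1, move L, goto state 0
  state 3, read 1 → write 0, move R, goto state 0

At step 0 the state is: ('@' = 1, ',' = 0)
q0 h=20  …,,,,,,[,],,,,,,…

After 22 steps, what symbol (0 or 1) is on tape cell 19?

0) q0 h=20  …,,,,,,[,],,,,,,…
1) q1 h=21  …,,,,,,[,],,,,,,…
2) q2 h=20  …,,,,,,[,]@,,,,,…
3) q2 h=21  …,,,,,,[@],,,,,,…
4) q1 h=20  …,,,,,,[,],,,,,,…
5) q2 h=19  …,,,,,,[,]@,,,,,…
6) q2 h=20  …,,,,,,[@],,,,,,…
7) q1 h=19  …,,,,,,[,],,,,,,…
8) q2 h=18  …,,,,,,[,]@,,,,,…
9) q2 h=19  …,,,,,,[@],,,,,,…
10) q1 h=18  …,,,,,,[,],,,,,,…
11) q2 h=17  …,,,,,,[,]@,,,,,…
12) q2 h=18  …,,,,,,[@],,,,,,…
13) q1 h=17  …,,,,,,[,],,,,,,…
14) q2 h=16  …,,,,,,[,]@,,,,,…
15) q2 h=17  …,,,,,,[@],,,,,,…
16) q1 h=16  …,,,,,,[,],,,,,,…
17) q2 h=15  …,,,,,,[,]@,,,,,…
18) q2 h=16  …,,,,,,[@],,,,,,…
19) q1 h=15  …,,,,,,[,],,,,,,…
20) q2 h=14  …,,,,,,[,]@,,,,,…
21) q2 h=15  …,,,,,,[@],,,,,,…
22) q1 h=14  …,,,,,,[,],,,,,,…

0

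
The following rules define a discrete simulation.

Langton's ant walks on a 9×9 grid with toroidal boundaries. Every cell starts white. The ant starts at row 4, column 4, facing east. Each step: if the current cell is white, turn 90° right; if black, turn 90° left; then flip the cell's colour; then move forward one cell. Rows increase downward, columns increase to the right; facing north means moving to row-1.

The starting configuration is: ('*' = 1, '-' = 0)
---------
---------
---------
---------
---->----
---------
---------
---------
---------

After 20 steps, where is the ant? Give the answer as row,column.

[0] ---------
---------
---------
---------
---->----
---------
---------
---------
---------
[1] ---------
---------
---------
---------
----*----
----v----
---------
---------
---------
[2] ---------
---------
---------
---------
----*----
---<*----
---------
---------
---------
[3] ---------
---------
---------
---------
---^*----
---**----
---------
---------
---------
[4] ---------
---------
---------
---------
---*>----
---**----
---------
---------
---------
[5] ---------
---------
---------
----^----
---*-----
---**----
---------
---------
---------
[6] ---------
---------
---------
----*>---
---*-----
---**----
---------
---------
---------
[7] ---------
---------
---------
----**---
---*-v---
---**----
---------
---------
---------
[8] ---------
---------
---------
----**---
---*<*---
---**----
---------
---------
---------
[9] ---------
---------
---------
----^*---
---***---
---**----
---------
---------
---------
[10] ---------
---------
---------
---<-*---
---***---
---**----
---------
---------
---------
[11] ---------
---------
---^-----
---*-*---
---***---
---**----
---------
---------
---------
[12] ---------
---------
---*>----
---*-*---
---***---
---**----
---------
---------
---------
[13] ---------
---------
---**----
---*v*---
---***---
---**----
---------
---------
---------
[14] ---------
---------
---**----
---<**---
---***---
---**----
---------
---------
---------
[15] ---------
---------
---**----
----**---
---v**---
---**----
---------
---------
---------
[16] ---------
---------
---**----
----**---
---->*---
---**----
---------
---------
---------
[17] ---------
---------
---**----
----^*---
-----*---
---**----
---------
---------
---------
[18] ---------
---------
---**----
---<-*---
-----*---
---**----
---------
---------
---------
[19] ---------
---------
---^*----
---*-*---
-----*---
---**----
---------
---------
---------
[20] ---------
---------
--<-*----
---*-*---
-----*---
---**----
---------
---------
---------

2,2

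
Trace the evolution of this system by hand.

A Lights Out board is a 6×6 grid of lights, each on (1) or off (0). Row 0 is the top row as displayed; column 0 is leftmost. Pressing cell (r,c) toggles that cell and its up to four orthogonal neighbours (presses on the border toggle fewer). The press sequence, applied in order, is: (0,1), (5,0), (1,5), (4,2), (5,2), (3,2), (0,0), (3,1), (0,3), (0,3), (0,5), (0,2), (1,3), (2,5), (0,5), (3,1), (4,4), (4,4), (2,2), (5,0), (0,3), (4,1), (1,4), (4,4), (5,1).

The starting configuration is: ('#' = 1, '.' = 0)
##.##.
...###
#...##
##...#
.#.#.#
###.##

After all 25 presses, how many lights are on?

[0] ##.##.
...###
#...##
##...#
.#.#.#
###.##
[1] ..###.
.#.###
#...##
##...#
.#.#.#
###.##
[2] ..###.
.#.###
#...##
##...#
##.#.#
..#.##
[3] ..####
.#.#..
#...#.
##...#
##.#.#
..#.##
[4] ..####
.#.#..
#...#.
###..#
#.#..#
....##
[5] ..####
.#.#..
#...#.
###..#
#....#
.#####
[6] ..####
.#.#..
#.#.#.
#..#.#
#.#..#
.#####
[7] ######
##.#..
#.#.#.
#..#.#
#.#..#
.#####
[8] ######
##.#..
###.#.
.###.#
###..#
.#####
[9] ##...#
##....
###.#.
.###.#
###..#
.#####
[10] ######
##.#..
###.#.
.###.#
###..#
.#####
[11] ####..
##.#.#
###.#.
.###.#
###..#
.#####
[12] #.....
####.#
###.#.
.###.#
###..#
.#####
[13] #..#..
##..##
#####.
.###.#
###..#
.#####
[14] #..#..
##..#.
####.#
.###..
###..#
.#####
[15] #..###
##..##
####.#
.###..
###..#
.#####
[16] #..###
##..##
#.##.#
#..#..
#.#..#
.#####
[17] #..###
##..##
#.##.#
#..##.
#.###.
.###.#
[18] #..###
##..##
#.##.#
#..#..
#.#..#
.#####
[19] #..###
###.##
##...#
#.##..
#.#..#
.#####
[20] #..###
###.##
##...#
#.##..
..#..#
#.####
[21] #.#..#
######
##...#
#.##..
..#..#
#.####
[22] #.#..#
######
##...#
####..
##...#
######
[23] #.#.##
###...
##..##
####..
##...#
######
[24] #.#.##
###...
##..##
#####.
##.##.
####.#
[25] #.#.##
###...
##..##
#####.
#..##.
...#.#

21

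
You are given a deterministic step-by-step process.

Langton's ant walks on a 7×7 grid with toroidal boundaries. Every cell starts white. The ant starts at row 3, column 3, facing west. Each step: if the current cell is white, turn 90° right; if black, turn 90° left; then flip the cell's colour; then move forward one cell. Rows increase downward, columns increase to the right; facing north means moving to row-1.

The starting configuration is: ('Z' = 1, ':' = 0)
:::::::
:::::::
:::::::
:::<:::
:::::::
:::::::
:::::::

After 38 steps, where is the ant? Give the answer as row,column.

t=0: :::::::
:::::::
:::::::
:::<:::
:::::::
:::::::
:::::::
t=1: :::::::
:::::::
:::^:::
:::Z:::
:::::::
:::::::
:::::::
t=2: :::::::
:::::::
:::Z>::
:::Z:::
:::::::
:::::::
:::::::
t=3: :::::::
:::::::
:::ZZ::
:::Zv::
:::::::
:::::::
:::::::
t=4: :::::::
:::::::
:::ZZ::
:::<Z::
:::::::
:::::::
:::::::
t=5: :::::::
:::::::
:::ZZ::
::::Z::
:::v:::
:::::::
:::::::
t=6: :::::::
:::::::
:::ZZ::
::::Z::
::<Z:::
:::::::
:::::::
t=7: :::::::
:::::::
:::ZZ::
::^:Z::
::ZZ:::
:::::::
:::::::
t=8: :::::::
:::::::
:::ZZ::
::Z>Z::
::ZZ:::
:::::::
:::::::
t=9: :::::::
:::::::
:::ZZ::
::ZZZ::
::Zv:::
:::::::
:::::::
t=10: :::::::
:::::::
:::ZZ::
::ZZZ::
::Z:>::
:::::::
:::::::
t=11: :::::::
:::::::
:::ZZ::
::ZZZ::
::Z:Z::
::::v::
:::::::
t=12: :::::::
:::::::
:::ZZ::
::ZZZ::
::Z:Z::
:::<Z::
:::::::
t=13: :::::::
:::::::
:::ZZ::
::ZZZ::
::Z^Z::
:::ZZ::
:::::::
t=14: :::::::
:::::::
:::ZZ::
::ZZZ::
::ZZ>::
:::ZZ::
:::::::
t=15: :::::::
:::::::
:::ZZ::
::ZZ^::
::ZZ:::
:::ZZ::
:::::::
t=16: :::::::
:::::::
:::ZZ::
::Z<:::
::ZZ:::
:::ZZ::
:::::::
t=17: :::::::
:::::::
:::ZZ::
::Z::::
::Zv:::
:::ZZ::
:::::::
t=18: :::::::
:::::::
:::ZZ::
::Z::::
::Z:>::
:::ZZ::
:::::::
t=19: :::::::
:::::::
:::ZZ::
::Z::::
::Z:Z::
:::Zv::
:::::::
t=20: :::::::
:::::::
:::ZZ::
::Z::::
::Z:Z::
:::Z:>:
:::::::
t=21: :::::::
:::::::
:::ZZ::
::Z::::
::Z:Z::
:::Z:Z:
:::::v:
t=22: :::::::
:::::::
:::ZZ::
::Z::::
::Z:Z::
:::Z:Z:
::::<Z:
t=23: :::::::
:::::::
:::ZZ::
::Z::::
::Z:Z::
:::Z^Z:
::::ZZ:
t=24: :::::::
:::::::
:::ZZ::
::Z::::
::Z:Z::
:::ZZ>:
::::ZZ:
t=25: :::::::
:::::::
:::ZZ::
::Z::::
::Z:Z^:
:::ZZ::
::::ZZ:
t=26: :::::::
:::::::
:::ZZ::
::Z::::
::Z:ZZ>
:::ZZ::
::::ZZ:
t=27: :::::::
:::::::
:::ZZ::
::Z::::
::Z:ZZZ
:::ZZ:v
::::ZZ:
t=28: :::::::
:::::::
:::ZZ::
::Z::::
::Z:ZZZ
:::ZZ<Z
::::ZZ:
t=29: :::::::
:::::::
:::ZZ::
::Z::::
::Z:Z^Z
:::ZZZZ
::::ZZ:
t=30: :::::::
:::::::
:::ZZ::
::Z::::
::Z:<:Z
:::ZZZZ
::::ZZ:
t=31: :::::::
:::::::
:::ZZ::
::Z::::
::Z:::Z
:::ZvZZ
::::ZZ:
t=32: :::::::
:::::::
:::ZZ::
::Z::::
::Z:::Z
:::Z:>Z
::::ZZ:
t=33: :::::::
:::::::
:::ZZ::
::Z::::
::Z::^Z
:::Z::Z
::::ZZ:
t=34: :::::::
:::::::
:::ZZ::
::Z::::
::Z::Z>
:::Z::Z
::::ZZ:
t=35: :::::::
:::::::
:::ZZ::
::Z:::^
::Z::Z:
:::Z::Z
::::ZZ:
t=36: :::::::
:::::::
:::ZZ::
>:Z:::Z
::Z::Z:
:::Z::Z
::::ZZ:
t=37: :::::::
:::::::
:::ZZ::
Z:Z:::Z
v:Z::Z:
:::Z::Z
::::ZZ:
t=38: :::::::
:::::::
:::ZZ::
Z:Z:::Z
Z:Z::Z<
:::Z::Z
::::ZZ:

4,6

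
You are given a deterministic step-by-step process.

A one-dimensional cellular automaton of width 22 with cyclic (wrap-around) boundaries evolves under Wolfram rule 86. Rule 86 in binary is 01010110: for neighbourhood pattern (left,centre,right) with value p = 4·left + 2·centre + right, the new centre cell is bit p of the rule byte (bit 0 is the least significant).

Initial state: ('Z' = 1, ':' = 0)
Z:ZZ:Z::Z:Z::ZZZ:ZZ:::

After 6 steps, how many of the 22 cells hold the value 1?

11

[0] Z:ZZ:Z::Z:Z::ZZZ:ZZ:::
[1] Z::Z:ZZZZ:ZZZ::Z::ZZ:Z
[2] ZZZZ::::Z:::ZZZZZZ:Z::
[3] :::ZZ::ZZZ:Z:::::Z:ZZZ
[4] Z:Z:ZZZ::Z:ZZ:::ZZ:::Z
[5] Z:Z:::ZZZZ::ZZ:Z:ZZ:Z:
[6] Z:ZZ:Z:::ZZZ:Z:Z::Z:Z:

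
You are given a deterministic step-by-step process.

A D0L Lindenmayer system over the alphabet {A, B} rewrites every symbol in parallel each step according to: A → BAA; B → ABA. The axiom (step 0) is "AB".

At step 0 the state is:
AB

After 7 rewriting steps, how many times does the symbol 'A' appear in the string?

t=0: AB
t=1: BAAABA
t=2: ABABAABAABAAABABAA
t=3: BAAABABAAABABAABAAABABAABAAABABAABAABAAABABAAABABAABAA
t=4: ABABAABAABAAABABAAABABAABAABAAABABAAABABAABAAABABAABAABAAA…ABAAABABAABAABAAABABAAABABAABAABAAABABAAABABAABAAABABAABAA  (len 162)
t=5: BAAABABAAABABAABAAABABAABAAABABAABAABAAABABAAABABAABAABAAA…ABAABAAABABAAABABAABAAABABAABAABAAABABAAABABAABAAABABAABAA  (len 486)
t=6: ABABAABAABAAABABAAABABAABAABAAABABAAABABAABAAABABAABAABAAA…ABAABAAABABAAABABAABAAABABAABAABAAABABAAABABAABAAABABAABAA  (len 1458)
t=7: BAAABABAAABABAABAAABABAABAAABABAABAABAAABABAAABABAABAABAAA…ABAABAAABABAAABABAABAAABABAABAABAAABABAAABABAABAAABABAABAA  (len 4374)

2916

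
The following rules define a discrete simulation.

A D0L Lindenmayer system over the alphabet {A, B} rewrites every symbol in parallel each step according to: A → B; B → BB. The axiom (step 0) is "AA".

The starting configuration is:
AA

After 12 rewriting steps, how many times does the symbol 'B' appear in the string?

4096

gen 0: AA
gen 1: BB
gen 2: BBBB
gen 3: BBBBBBBB
gen 4: BBBBBBBBBBBBBBBB
gen 5: BBBBBBBBBBBBBBBBBBBBBBBBBBBBBBBB
gen 6: BBBBBBBBBBBBBBBBBBBBBBBBBBBBBBBBBBBBBBBBBBBBBBBBBBBBBBBBBBBBBBBB
gen 7: BBBBBBBBBBBBBBBBBBBBBBBBBBBBBBBBBBBBBBBBBBBBBBBBBBBBBBBBBB…BBBBBBBBBBBBBBBBBBBBBBBBBBBBBBBBBBBBBBBBBBBBBBBBBBBBBBBBBB  (len 128)
gen 8: BBBBBBBBBBBBBBBBBBBBBBBBBBBBBBBBBBBBBBBBBBBBBBBBBBBBBBBBBB…BBBBBBBBBBBBBBBBBBBBBBBBBBBBBBBBBBBBBBBBBBBBBBBBBBBBBBBBBB  (len 256)
gen 9: BBBBBBBBBBBBBBBBBBBBBBBBBBBBBBBBBBBBBBBBBBBBBBBBBBBBBBBBBB…BBBBBBBBBBBBBBBBBBBBBBBBBBBBBBBBBBBBBBBBBBBBBBBBBBBBBBBBBB  (len 512)
gen 10: BBBBBBBBBBBBBBBBBBBBBBBBBBBBBBBBBBBBBBBBBBBBBBBBBBBBBBBBBB…BBBBBBBBBBBBBBBBBBBBBBBBBBBBBBBBBBBBBBBBBBBBBBBBBBBBBBBBBB  (len 1024)
gen 11: BBBBBBBBBBBBBBBBBBBBBBBBBBBBBBBBBBBBBBBBBBBBBBBBBBBBBBBBBB…BBBBBBBBBBBBBBBBBBBBBBBBBBBBBBBBBBBBBBBBBBBBBBBBBBBBBBBBBB  (len 2048)
gen 12: BBBBBBBBBBBBBBBBBBBBBBBBBBBBBBBBBBBBBBBBBBBBBBBBBBBBBBBBBB…BBBBBBBBBBBBBBBBBBBBBBBBBBBBBBBBBBBBBBBBBBBBBBBBBBBBBBBBBB  (len 4096)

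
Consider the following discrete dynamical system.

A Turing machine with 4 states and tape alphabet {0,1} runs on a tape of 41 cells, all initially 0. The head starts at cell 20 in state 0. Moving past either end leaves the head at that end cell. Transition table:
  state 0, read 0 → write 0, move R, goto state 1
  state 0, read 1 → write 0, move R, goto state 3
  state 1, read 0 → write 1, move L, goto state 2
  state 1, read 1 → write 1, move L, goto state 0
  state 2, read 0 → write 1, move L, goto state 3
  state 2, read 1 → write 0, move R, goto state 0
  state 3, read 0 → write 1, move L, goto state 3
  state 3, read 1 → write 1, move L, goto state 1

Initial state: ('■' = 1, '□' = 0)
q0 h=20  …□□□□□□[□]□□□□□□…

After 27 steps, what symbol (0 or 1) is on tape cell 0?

0

0) q0 h=20  …□□□□□□[□]□□□□□□…
1) q1 h=21  …□□□□□□[□]□□□□□□…
2) q2 h=20  …□□□□□□[□]■□□□□□…
3) q3 h=19  …□□□□□□[□]■■□□□□…
4) q3 h=18  …□□□□□□[□]■■■□□□…
5) q3 h=17  …□□□□□□[□]■■■■□□…
6) q3 h=16  …□□□□□□[□]■■■■■□…
7) q3 h=15  …□□□□□□[□]■■■■■■…
8) q3 h=14  …□□□□□□[□]■■■■■■…
9) q3 h=13  …□□□□□□[□]■■■■■■…
10) q3 h=12  …□□□□□□[□]■■■■■■…
11) q3 h=11  …□□□□□□[□]■■■■■■…
12) q3 h=10  …□□□□□□[□]■■■■■■…
13) q3 h= 9  …□□□□□□[□]■■■■■■…
14) q3 h= 8  …□□□□□□[□]■■■■■■…
15) q3 h= 7  …□□□□□□[□]■■■■■■…
16) q3 h= 6  |□□□□□□[□]■■■■■■…
17) q3 h= 5  |□□□□□[□]■■■■■■…
18) q3 h= 4  |□□□□[□]■■■■■■…
19) q3 h= 3  |□□□[□]■■■■■■…
20) q3 h= 2  |□□[□]■■■■■■…
21) q3 h= 1  |□[□]■■■■■■…
22) q3 h= 0  |[□]■■■■■■…
23) q3 h= 0  |[■]■■■■■■…
24) q1 h= 0  |[■]■■■■■■…
25) q0 h= 0  |[■]■■■■■■…
26) q3 h= 1  |□[■]■■■■■■…
27) q1 h= 0  |[□]■■■■■■…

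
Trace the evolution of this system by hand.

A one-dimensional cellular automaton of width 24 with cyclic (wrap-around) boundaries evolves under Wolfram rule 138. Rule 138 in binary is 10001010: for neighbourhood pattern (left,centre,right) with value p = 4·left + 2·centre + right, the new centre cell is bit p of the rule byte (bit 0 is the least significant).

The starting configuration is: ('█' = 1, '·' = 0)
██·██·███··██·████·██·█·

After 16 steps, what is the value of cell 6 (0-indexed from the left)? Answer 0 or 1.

gen 0: ██·██·███··██·████·██·█·
gen 1: █··█··██··██··███··█····
gen 2: ··█··██··██··███··█····█
gen 3: ·█··██··██··███··█····█·
gen 4: █··██··██··███··█····█··
gen 5: ··██··██··███··█····█··█
gen 6: ·██··██··███··█····█··█·
gen 7: ██··██··███··█····█··█··
gen 8: █··██··███··█····█··█··█
gen 9: ··██··███··█····█··█··██
gen 10: ·██··███··█····█··█··██·
gen 11: ██··███··█····█··█··██··
gen 12: █··███··█····█··█··██··█
gen 13: ··███··█····█··█··██··██
gen 14: ·███··█····█··█··██··██·
gen 15: ███··█····█··█··██··██··
gen 16: ██··█····█··█··██··██··█

0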